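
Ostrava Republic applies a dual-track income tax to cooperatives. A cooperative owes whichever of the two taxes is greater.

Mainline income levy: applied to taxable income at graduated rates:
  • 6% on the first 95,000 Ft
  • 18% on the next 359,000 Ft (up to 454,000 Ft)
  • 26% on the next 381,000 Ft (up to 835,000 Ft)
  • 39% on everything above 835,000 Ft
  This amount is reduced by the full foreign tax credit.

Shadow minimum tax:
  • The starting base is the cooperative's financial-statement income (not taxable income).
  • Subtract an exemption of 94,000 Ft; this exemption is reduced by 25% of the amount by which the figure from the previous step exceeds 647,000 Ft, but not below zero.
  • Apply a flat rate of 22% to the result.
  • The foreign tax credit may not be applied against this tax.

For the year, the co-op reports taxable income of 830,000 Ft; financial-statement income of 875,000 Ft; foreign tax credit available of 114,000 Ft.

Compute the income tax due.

Mainline income levy:
  95,000 Ft × 6% = 5,700 Ft
  359,000 Ft × 18% = 64,620 Ft
  376,000 Ft × 26% = 97,760 Ft
  → 168,080 Ft
  Less foreign tax credit 114,000 Ft → 54,080 Ft

Shadow minimum tax:
  Base (financial-statement income): 875,000 Ft
  Exemption: 94,000 Ft − 25% × (875,000 Ft − 647,000 Ft) = 94,000 Ft − 57,000 Ft = 37,000 Ft
  Base: 875,000 Ft − 37,000 Ft = 838,000 Ft
  838,000 Ft × 22% = 184,360 Ft

184,360 Ft > 54,080 Ft, so the shadow minimum tax is the binding amount.

184,360 Ft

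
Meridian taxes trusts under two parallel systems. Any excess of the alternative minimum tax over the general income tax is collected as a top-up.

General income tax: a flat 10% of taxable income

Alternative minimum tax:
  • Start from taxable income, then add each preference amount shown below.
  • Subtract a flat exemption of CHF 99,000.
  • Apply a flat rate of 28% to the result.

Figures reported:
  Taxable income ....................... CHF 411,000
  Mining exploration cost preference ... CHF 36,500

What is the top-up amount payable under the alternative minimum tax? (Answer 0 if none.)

CHF 56,480

Alternative minimum tax:
  Adjusted income: CHF 411,000 + CHF 36,500 = CHF 447,500
  Less exemption CHF 99,000 → base CHF 348,500
  CHF 348,500 × 28% = CHF 97,580

General income tax:
  CHF 411,000 × 10% = CHF 41,100

Excess of alternative minimum tax over general income tax: CHF 97,580 − CHF 41,100 = CHF 56,480.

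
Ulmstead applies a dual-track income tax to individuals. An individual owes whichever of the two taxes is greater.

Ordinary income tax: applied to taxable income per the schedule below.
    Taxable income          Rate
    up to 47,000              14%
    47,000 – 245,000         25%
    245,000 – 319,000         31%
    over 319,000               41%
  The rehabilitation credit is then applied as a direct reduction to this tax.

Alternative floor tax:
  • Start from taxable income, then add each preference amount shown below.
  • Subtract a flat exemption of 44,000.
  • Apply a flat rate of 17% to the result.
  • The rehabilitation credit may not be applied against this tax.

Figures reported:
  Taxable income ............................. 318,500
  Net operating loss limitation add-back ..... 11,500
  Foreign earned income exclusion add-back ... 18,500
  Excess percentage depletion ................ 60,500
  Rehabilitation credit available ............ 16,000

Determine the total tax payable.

62,865

Alternative floor tax:
  Adjusted income: 318,500 + 11,500 + 18,500 + 60,500 = 409,000
  Less exemption 44,000 → base 365,000
  365,000 × 17% = 62,050

Ordinary income tax:
  47,000 × 14% = 6,580
  198,000 × 25% = 49,500
  73,500 × 31% = 22,785
  → 78,865
  Less rehabilitation credit 16,000 → 62,865

62,865 > 62,050, so the ordinary income tax governs.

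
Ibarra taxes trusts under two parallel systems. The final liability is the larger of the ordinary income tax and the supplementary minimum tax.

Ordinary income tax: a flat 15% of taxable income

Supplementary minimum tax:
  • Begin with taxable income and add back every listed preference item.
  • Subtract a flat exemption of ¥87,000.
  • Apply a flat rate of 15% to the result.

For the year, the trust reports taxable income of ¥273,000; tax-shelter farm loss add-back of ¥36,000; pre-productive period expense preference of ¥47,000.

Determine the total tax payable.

¥40,950

Ordinary income tax:
  ¥273,000 × 15% = ¥40,950

Supplementary minimum tax:
  Adjusted income: ¥273,000 + ¥36,000 + ¥47,000 = ¥356,000
  Less exemption ¥87,000 → base ¥269,000
  ¥269,000 × 15% = ¥40,350

¥40,950 > ¥40,350, so the ordinary income tax governs.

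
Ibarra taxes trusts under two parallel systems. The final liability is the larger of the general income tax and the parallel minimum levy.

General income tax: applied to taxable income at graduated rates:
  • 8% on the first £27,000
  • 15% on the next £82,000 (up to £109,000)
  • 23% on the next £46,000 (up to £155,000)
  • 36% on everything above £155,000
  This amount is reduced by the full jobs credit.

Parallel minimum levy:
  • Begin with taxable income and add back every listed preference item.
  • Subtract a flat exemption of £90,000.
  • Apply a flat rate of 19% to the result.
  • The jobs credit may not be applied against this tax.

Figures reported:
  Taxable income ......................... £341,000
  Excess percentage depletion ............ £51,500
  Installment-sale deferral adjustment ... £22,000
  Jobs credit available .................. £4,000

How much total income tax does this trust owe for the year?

General income tax:
  £27,000 × 8% = £2,160
  £82,000 × 15% = £12,300
  £46,000 × 23% = £10,580
  £186,000 × 36% = £66,960
  → £92,000
  Less jobs credit £4,000 → £88,000

Parallel minimum levy:
  Adjusted income: £341,000 + £51,500 + £22,000 = £414,500
  Less exemption £90,000 → base £324,500
  £324,500 × 19% = £61,655

£88,000 > £61,655, so the general income tax governs.

£88,000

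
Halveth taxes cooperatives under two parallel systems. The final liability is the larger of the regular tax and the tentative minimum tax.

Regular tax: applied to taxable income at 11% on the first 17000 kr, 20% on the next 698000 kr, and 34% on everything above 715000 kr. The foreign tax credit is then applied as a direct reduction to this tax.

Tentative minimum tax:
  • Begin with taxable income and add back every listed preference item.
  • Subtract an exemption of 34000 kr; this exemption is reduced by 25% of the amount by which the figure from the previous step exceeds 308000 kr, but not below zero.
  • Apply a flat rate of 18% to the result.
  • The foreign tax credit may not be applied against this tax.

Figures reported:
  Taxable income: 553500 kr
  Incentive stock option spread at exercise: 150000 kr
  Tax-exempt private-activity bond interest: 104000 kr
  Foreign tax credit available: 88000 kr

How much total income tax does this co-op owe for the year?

Regular tax:
  17000 kr × 11% = 1870 kr
  536500 kr × 20% = 107300 kr
  → 109170 kr
  Less foreign tax credit 88000 kr → 21170 kr

Tentative minimum tax:
  Adjusted income: 553500 kr + 150000 kr + 104000 kr = 807500 kr
  Exemption: 25% × (807500 kr − 308000 kr) = 124875 kr ≥ 34000 kr, so the exemption is fully phased out
  Base: 807500 kr − 0 kr = 807500 kr
  807500 kr × 18% = 145350 kr

145350 kr > 21170 kr, so the tentative minimum tax is the binding amount.

145350 kr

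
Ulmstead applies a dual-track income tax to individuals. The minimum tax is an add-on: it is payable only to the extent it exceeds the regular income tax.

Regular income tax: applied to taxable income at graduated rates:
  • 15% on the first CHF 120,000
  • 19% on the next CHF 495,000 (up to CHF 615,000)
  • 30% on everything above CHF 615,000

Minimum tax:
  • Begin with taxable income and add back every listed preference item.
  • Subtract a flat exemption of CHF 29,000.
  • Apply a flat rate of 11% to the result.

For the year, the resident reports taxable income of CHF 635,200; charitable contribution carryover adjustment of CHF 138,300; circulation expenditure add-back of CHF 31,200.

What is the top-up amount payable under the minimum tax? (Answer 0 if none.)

Minimum tax:
  Adjusted income: CHF 635,200 + CHF 138,300 + CHF 31,200 = CHF 804,700
  Less exemption CHF 29,000 → base CHF 775,700
  CHF 775,700 × 11% = CHF 85,327

Regular income tax:
  CHF 120,000 × 15% = CHF 18,000
  CHF 495,000 × 19% = CHF 94,050
  CHF 20,200 × 30% = CHF 6,060
  → CHF 118,110

CHF 85,327 ≤ CHF 118,110, so no add-on is due.

CHF 0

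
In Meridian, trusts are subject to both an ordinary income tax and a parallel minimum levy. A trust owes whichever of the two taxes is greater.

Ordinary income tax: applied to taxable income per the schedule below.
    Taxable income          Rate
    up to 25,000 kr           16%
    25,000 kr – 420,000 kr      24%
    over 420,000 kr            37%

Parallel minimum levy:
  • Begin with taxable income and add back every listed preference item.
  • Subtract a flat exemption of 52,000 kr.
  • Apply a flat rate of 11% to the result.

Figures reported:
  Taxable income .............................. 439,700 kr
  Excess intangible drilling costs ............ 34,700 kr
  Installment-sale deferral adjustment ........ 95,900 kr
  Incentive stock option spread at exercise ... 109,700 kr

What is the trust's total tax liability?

Ordinary income tax:
  25,000 kr × 16% = 4,000 kr
  395,000 kr × 24% = 94,800 kr
  19,700 kr × 37% = 7,289 kr
  → 106,089 kr

Parallel minimum levy:
  Adjusted income: 439,700 kr + 34,700 kr + 95,900 kr + 109,700 kr = 680,000 kr
  Less exemption 52,000 kr → base 628,000 kr
  628,000 kr × 11% = 69,080 kr

106,089 kr > 69,080 kr, so the ordinary income tax governs.

106,089 kr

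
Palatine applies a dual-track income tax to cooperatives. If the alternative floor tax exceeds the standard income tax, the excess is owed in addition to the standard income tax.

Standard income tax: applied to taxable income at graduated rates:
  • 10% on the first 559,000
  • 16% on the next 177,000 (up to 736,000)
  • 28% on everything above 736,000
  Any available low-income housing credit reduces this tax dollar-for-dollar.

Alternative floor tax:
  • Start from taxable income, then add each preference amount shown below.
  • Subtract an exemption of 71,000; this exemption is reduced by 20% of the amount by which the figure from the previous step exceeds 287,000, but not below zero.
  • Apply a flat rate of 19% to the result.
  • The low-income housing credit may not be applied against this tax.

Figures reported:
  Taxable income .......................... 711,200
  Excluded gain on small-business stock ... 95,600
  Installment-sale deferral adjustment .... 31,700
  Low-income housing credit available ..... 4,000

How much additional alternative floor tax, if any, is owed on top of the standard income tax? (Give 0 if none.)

83,063

Standard income tax:
  559,000 × 10% = 55,900
  152,200 × 16% = 24,352
  → 80,252
  Less low-income housing credit 4,000 → 76,252

Alternative floor tax:
  Adjusted income: 711,200 + 95,600 + 31,700 = 838,500
  Exemption: 20% × (838,500 − 287,000) = 110,300 ≥ 71,000, so the exemption is fully phased out
  Base: 838,500 − 0 = 838,500
  838,500 × 19% = 159,315

Excess of alternative floor tax over standard income tax: 159,315 − 76,252 = 83,063.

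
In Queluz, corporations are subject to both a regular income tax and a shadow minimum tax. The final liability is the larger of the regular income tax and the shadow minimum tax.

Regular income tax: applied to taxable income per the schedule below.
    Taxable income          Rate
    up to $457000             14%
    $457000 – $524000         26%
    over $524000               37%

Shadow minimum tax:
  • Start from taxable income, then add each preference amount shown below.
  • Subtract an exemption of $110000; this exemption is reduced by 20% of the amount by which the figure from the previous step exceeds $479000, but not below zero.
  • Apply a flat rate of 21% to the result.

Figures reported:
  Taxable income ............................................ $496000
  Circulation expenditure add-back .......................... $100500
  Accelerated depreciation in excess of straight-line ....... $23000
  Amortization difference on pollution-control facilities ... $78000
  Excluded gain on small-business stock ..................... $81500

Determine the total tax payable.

$153090

Shadow minimum tax:
  Adjusted income: $496000 + $100500 + $23000 + $78000 + $81500 = $779000
  Exemption: $110000 − 20% × ($779000 − $479000) = $110000 − $60000 = $50000
  Base: $779000 − $50000 = $729000
  $729000 × 21% = $153090

Regular income tax:
  $457000 × 14% = $63980
  $39000 × 26% = $10140
  → $74120

$153090 > $74120, so the shadow minimum tax is the binding amount.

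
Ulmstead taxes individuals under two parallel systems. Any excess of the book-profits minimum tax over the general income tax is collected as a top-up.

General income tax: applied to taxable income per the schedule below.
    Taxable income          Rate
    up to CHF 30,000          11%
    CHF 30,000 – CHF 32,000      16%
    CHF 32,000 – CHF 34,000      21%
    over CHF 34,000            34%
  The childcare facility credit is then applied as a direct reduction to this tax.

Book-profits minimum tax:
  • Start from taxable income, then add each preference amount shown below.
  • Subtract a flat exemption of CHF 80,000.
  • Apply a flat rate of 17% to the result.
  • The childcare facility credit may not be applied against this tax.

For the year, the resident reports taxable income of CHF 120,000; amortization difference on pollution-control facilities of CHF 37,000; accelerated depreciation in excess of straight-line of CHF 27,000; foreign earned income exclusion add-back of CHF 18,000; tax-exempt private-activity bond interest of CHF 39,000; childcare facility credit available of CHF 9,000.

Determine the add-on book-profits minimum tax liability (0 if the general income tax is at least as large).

CHF 3,090

Book-profits minimum tax:
  Adjusted income: CHF 120,000 + CHF 37,000 + CHF 27,000 + CHF 18,000 + CHF 39,000 = CHF 241,000
  Less exemption CHF 80,000 → base CHF 161,000
  CHF 161,000 × 17% = CHF 27,370

General income tax:
  CHF 30,000 × 11% = CHF 3,300
  CHF 2,000 × 16% = CHF 320
  CHF 2,000 × 21% = CHF 420
  CHF 86,000 × 34% = CHF 29,240
  → CHF 33,280
  Less childcare facility credit CHF 9,000 → CHF 24,280

Excess of book-profits minimum tax over general income tax: CHF 27,370 − CHF 24,280 = CHF 3,090.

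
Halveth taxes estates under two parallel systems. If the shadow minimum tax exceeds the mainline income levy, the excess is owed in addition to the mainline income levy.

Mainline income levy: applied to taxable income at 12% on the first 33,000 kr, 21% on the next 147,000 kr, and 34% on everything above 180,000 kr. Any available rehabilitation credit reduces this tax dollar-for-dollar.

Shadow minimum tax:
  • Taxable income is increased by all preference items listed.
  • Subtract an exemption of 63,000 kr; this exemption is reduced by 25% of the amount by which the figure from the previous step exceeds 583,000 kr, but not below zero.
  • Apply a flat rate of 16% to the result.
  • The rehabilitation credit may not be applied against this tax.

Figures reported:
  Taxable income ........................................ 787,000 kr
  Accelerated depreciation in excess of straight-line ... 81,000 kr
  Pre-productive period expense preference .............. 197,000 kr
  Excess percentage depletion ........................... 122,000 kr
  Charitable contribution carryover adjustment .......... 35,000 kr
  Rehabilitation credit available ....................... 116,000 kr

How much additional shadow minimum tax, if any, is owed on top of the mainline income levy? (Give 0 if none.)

Shadow minimum tax:
  Adjusted income: 787,000 kr + 81,000 kr + 197,000 kr + 122,000 kr + 35,000 kr = 1,222,000 kr
  Exemption: 25% × (1,222,000 kr − 583,000 kr) = 159,750 kr ≥ 63,000 kr, so the exemption is fully phased out
  Base: 1,222,000 kr − 0 kr = 1,222,000 kr
  1,222,000 kr × 16% = 195,520 kr

Mainline income levy:
  33,000 kr × 12% = 3,960 kr
  147,000 kr × 21% = 30,870 kr
  607,000 kr × 34% = 206,380 kr
  → 241,210 kr
  Less rehabilitation credit 116,000 kr → 125,210 kr

Excess of shadow minimum tax over mainline income levy: 195,520 kr − 125,210 kr = 70,310 kr.

70,310 kr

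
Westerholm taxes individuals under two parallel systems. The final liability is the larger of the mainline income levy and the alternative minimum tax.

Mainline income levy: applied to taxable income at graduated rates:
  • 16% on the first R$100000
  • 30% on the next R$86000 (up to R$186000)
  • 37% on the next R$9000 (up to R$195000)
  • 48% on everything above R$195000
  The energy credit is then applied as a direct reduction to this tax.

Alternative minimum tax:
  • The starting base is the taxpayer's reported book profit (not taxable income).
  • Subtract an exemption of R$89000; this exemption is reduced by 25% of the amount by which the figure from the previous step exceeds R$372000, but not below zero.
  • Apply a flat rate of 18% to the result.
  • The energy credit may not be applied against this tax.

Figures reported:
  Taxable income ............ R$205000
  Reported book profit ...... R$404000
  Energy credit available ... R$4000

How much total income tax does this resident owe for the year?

Alternative minimum tax:
  Base (reported book profit): R$404000
  Exemption: R$89000 − 25% × (R$404000 − R$372000) = R$89000 − R$8000 = R$81000
  Base: R$404000 − R$81000 = R$323000
  R$323000 × 18% = R$58140

Mainline income levy:
  R$100000 × 16% = R$16000
  R$86000 × 30% = R$25800
  R$9000 × 37% = R$3330
  R$10000 × 48% = R$4800
  → R$49930
  Less energy credit R$4000 → R$45930

R$58140 > R$45930, so the alternative minimum tax is the binding amount.

R$58140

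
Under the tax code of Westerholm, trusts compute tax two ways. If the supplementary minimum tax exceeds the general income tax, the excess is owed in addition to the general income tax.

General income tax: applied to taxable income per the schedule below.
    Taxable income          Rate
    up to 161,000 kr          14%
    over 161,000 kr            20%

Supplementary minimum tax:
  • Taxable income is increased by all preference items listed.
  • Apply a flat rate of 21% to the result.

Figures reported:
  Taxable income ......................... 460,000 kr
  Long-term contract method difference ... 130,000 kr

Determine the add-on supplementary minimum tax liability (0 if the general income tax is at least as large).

41,560 kr

Supplementary minimum tax:
  Adjusted income: 460,000 kr + 130,000 kr = 590,000 kr
  590,000 kr × 21% = 123,900 kr

General income tax:
  161,000 kr × 14% = 22,540 kr
  299,000 kr × 20% = 59,800 kr
  → 82,340 kr

Excess of supplementary minimum tax over general income tax: 123,900 kr − 82,340 kr = 41,560 kr.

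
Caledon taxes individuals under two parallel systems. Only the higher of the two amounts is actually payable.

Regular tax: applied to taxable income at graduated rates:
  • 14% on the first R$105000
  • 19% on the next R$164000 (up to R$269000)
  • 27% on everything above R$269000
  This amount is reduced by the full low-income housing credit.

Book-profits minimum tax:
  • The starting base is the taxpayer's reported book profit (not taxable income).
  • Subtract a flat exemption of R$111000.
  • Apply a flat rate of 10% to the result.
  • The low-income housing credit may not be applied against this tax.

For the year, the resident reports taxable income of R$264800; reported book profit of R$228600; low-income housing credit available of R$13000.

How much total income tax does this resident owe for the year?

R$32062

Regular tax:
  R$105000 × 14% = R$14700
  R$159800 × 19% = R$30362
  → R$45062
  Less low-income housing credit R$13000 → R$32062

Book-profits minimum tax:
  Base (reported book profit): R$228600
  Less exemption R$111000 → base R$117600
  R$117600 × 10% = R$11760

R$32062 > R$11760, so the regular tax governs.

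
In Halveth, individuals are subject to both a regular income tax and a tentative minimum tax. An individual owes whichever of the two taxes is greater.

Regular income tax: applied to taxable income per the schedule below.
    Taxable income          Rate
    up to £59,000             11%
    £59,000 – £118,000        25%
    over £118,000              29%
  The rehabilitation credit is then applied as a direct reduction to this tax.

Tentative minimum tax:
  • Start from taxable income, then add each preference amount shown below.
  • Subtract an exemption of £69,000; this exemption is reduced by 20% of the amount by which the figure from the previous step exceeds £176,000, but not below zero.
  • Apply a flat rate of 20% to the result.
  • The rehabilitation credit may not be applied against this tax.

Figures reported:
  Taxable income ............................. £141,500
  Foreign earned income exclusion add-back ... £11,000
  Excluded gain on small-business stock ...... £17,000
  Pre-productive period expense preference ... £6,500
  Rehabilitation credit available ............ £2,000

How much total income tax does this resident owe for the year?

Regular income tax:
  £59,000 × 11% = £6,490
  £59,000 × 25% = £14,750
  £23,500 × 29% = £6,815
  → £28,055
  Less rehabilitation credit £2,000 → £26,055

Tentative minimum tax:
  Adjusted income: £141,500 + £11,000 + £17,000 + £6,500 = £176,000
  Exemption: £176,000 ≤ £176,000, so full £69,000 applies
  Base: £176,000 − £69,000 = £107,000
  £107,000 × 20% = £21,400

£26,055 > £21,400, so the regular income tax governs.

£26,055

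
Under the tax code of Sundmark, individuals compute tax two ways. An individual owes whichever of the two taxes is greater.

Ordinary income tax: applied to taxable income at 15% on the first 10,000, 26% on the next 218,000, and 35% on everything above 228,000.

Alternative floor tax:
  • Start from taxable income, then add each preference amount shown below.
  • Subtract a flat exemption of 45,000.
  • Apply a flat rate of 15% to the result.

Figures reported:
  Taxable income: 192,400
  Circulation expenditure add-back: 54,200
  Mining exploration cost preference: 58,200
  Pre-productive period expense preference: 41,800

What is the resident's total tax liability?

Ordinary income tax:
  10,000 × 15% = 1,500
  182,400 × 26% = 47,424
  → 48,924

Alternative floor tax:
  Adjusted income: 192,400 + 54,200 + 58,200 + 41,800 = 346,600
  Less exemption 45,000 → base 301,600
  301,600 × 15% = 45,240

48,924 > 45,240, so the ordinary income tax governs.

48,924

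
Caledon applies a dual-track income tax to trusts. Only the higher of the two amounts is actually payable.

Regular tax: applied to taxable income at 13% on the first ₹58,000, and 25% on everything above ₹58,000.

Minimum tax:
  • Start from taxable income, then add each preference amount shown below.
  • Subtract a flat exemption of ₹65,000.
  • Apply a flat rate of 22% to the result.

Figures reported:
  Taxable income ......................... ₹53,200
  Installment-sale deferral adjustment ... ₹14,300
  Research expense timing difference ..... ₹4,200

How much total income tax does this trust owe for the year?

Regular tax:
  ₹53,200 × 13% = ₹6,916

Minimum tax:
  Adjusted income: ₹53,200 + ₹14,300 + ₹4,200 = ₹71,700
  Less exemption ₹65,000 → base ₹6,700
  ₹6,700 × 22% = ₹1,474

₹6,916 > ₹1,474, so the regular tax governs.

₹6,916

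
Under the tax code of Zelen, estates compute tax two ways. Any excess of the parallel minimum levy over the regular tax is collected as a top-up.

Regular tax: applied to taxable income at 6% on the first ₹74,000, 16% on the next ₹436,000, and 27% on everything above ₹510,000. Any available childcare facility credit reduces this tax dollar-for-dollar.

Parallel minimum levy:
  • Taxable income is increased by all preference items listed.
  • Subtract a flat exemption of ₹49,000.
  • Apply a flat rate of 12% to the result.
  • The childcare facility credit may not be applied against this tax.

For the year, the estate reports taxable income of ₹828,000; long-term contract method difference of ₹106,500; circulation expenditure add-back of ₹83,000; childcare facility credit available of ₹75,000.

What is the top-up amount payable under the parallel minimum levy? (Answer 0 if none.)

Parallel minimum levy:
  Adjusted income: ₹828,000 + ₹106,500 + ₹83,000 = ₹1,017,500
  Less exemption ₹49,000 → base ₹968,500
  ₹968,500 × 12% = ₹116,220

Regular tax:
  ₹74,000 × 6% = ₹4,440
  ₹436,000 × 16% = ₹69,760
  ₹318,000 × 27% = ₹85,860
  → ₹160,060
  Less childcare facility credit ₹75,000 → ₹85,060

Excess of parallel minimum levy over regular tax: ₹116,220 − ₹85,060 = ₹31,160.

₹31,160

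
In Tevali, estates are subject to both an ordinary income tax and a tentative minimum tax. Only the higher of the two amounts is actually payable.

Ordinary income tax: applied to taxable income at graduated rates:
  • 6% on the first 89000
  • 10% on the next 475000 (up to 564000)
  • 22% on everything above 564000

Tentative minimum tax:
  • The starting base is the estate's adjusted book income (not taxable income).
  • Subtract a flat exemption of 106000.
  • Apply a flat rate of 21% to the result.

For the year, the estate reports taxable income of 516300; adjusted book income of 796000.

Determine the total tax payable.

Ordinary income tax:
  89000 × 6% = 5340
  427300 × 10% = 42730
  → 48070

Tentative minimum tax:
  Base (adjusted book income): 796000
  Less exemption 106000 → base 690000
  690000 × 21% = 144900

144900 > 48070, so the tentative minimum tax is the binding amount.

144900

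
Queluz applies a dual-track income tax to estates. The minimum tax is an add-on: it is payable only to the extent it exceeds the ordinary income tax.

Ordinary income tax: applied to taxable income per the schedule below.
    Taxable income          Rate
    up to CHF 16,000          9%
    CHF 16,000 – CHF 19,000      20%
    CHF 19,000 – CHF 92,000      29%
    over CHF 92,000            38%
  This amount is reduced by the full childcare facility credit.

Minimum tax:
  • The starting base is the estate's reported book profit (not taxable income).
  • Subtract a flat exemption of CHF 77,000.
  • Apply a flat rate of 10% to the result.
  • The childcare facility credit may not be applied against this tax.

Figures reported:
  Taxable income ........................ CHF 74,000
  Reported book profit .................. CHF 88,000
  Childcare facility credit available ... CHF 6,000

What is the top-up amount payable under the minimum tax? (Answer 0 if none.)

CHF 0

Ordinary income tax:
  CHF 16,000 × 9% = CHF 1,440
  CHF 3,000 × 20% = CHF 600
  CHF 55,000 × 29% = CHF 15,950
  → CHF 17,990
  Less childcare facility credit CHF 6,000 → CHF 11,990

Minimum tax:
  Base (reported book profit): CHF 88,000
  Less exemption CHF 77,000 → base CHF 11,000
  CHF 11,000 × 10% = CHF 1,100

CHF 1,100 ≤ CHF 11,990, so no add-on is due.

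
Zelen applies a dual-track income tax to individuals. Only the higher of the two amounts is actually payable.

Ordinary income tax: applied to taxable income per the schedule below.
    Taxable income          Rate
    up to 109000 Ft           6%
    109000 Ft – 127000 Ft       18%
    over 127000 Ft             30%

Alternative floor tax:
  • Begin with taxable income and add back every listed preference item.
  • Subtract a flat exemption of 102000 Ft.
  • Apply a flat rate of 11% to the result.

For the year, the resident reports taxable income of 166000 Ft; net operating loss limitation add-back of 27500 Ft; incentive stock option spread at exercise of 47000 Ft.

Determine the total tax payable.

Ordinary income tax:
  109000 Ft × 6% = 6540 Ft
  18000 Ft × 18% = 3240 Ft
  39000 Ft × 30% = 11700 Ft
  → 21480 Ft

Alternative floor tax:
  Adjusted income: 166000 Ft + 27500 Ft + 47000 Ft = 240500 Ft
  Less exemption 102000 Ft → base 138500 Ft
  138500 Ft × 11% = 15235 Ft

21480 Ft > 15235 Ft, so the ordinary income tax governs.

21480 Ft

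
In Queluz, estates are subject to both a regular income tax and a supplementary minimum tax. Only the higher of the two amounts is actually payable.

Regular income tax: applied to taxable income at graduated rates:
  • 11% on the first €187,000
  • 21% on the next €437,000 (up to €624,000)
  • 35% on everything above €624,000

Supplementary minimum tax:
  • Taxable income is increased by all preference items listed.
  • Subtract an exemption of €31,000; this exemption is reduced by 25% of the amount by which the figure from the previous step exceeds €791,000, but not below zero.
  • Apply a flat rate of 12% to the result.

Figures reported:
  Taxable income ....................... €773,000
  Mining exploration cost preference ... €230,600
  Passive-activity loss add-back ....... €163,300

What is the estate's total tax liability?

Supplementary minimum tax:
  Adjusted income: €773,000 + €230,600 + €163,300 = €1,166,900
  Exemption: 25% × (€1,166,900 − €791,000) = €93,975 ≥ €31,000, so the exemption is fully phased out
  Base: €1,166,900 − €0 = €1,166,900
  €1,166,900 × 12% = €140,028

Regular income tax:
  €187,000 × 11% = €20,570
  €437,000 × 21% = €91,770
  €149,000 × 35% = €52,150
  → €164,490

€164,490 > €140,028, so the regular income tax governs.

€164,490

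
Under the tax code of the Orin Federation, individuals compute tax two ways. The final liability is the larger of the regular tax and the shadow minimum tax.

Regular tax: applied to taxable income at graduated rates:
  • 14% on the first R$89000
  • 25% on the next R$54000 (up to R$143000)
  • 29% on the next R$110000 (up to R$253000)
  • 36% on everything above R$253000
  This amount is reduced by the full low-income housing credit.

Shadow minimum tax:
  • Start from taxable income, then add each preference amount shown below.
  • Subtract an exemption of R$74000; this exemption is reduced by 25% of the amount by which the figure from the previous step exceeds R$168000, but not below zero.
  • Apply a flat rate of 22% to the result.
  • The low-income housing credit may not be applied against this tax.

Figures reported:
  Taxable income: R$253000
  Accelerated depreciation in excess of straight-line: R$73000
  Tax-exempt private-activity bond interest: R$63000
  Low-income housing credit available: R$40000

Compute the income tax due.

R$81455

Regular tax:
  R$89000 × 14% = R$12460
  R$54000 × 25% = R$13500
  R$110000 × 29% = R$31900
  → R$57860
  Less low-income housing credit R$40000 → R$17860

Shadow minimum tax:
  Adjusted income: R$253000 + R$73000 + R$63000 = R$389000
  Exemption: R$74000 − 25% × (R$389000 − R$168000) = R$74000 − R$55250 = R$18750
  Base: R$389000 − R$18750 = R$370250
  R$370250 × 22% = R$81455

R$81455 > R$17860, so the shadow minimum tax is the binding amount.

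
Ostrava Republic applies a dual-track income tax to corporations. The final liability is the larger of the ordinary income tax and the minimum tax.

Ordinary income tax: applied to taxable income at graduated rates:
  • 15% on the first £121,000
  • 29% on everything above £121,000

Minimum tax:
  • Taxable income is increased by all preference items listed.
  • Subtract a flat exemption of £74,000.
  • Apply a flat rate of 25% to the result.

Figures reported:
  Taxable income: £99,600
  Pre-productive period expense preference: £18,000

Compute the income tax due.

Minimum tax:
  Adjusted income: £99,600 + £18,000 = £117,600
  Less exemption £74,000 → base £43,600
  £43,600 × 25% = £10,900

Ordinary income tax:
  £99,600 × 15% = £14,940

£14,940 > £10,900, so the ordinary income tax governs.

£14,940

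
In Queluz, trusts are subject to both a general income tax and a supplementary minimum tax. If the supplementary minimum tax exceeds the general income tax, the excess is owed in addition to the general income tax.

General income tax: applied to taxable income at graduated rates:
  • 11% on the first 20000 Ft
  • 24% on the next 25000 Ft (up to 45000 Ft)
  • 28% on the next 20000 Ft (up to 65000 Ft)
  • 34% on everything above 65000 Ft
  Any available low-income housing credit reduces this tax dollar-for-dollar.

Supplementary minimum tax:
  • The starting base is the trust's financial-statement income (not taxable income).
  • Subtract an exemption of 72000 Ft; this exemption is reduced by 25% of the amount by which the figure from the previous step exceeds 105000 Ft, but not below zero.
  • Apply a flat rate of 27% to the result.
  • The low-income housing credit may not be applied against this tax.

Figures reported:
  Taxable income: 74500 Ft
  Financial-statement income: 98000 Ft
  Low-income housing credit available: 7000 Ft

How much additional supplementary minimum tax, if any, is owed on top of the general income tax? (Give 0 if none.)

0 Ft

General income tax:
  20000 Ft × 11% = 2200 Ft
  25000 Ft × 24% = 6000 Ft
  20000 Ft × 28% = 5600 Ft
  9500 Ft × 34% = 3230 Ft
  → 17030 Ft
  Less low-income housing credit 7000 Ft → 10030 Ft

Supplementary minimum tax:
  Base (financial-statement income): 98000 Ft
  Exemption: 98000 Ft ≤ 105000 Ft, so full 72000 Ft applies
  Base: 98000 Ft − 72000 Ft = 26000 Ft
  26000 Ft × 27% = 7020 Ft

7020 Ft ≤ 10030 Ft, so no add-on is due.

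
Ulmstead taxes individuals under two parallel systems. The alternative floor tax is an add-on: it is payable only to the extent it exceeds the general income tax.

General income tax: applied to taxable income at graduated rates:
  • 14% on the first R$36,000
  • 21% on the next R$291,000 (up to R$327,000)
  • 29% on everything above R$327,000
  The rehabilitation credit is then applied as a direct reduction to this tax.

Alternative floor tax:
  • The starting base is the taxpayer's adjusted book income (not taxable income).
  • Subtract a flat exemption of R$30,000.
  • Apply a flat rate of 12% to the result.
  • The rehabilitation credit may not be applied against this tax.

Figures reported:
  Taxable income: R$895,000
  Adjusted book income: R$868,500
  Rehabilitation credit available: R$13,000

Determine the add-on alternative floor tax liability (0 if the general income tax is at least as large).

R$0

General income tax:
  R$36,000 × 14% = R$5,040
  R$291,000 × 21% = R$61,110
  R$568,000 × 29% = R$164,720
  → R$230,870
  Less rehabilitation credit R$13,000 → R$217,870

Alternative floor tax:
  Base (adjusted book income): R$868,500
  Less exemption R$30,000 → base R$838,500
  R$838,500 × 12% = R$100,620

R$100,620 ≤ R$217,870, so no add-on is due.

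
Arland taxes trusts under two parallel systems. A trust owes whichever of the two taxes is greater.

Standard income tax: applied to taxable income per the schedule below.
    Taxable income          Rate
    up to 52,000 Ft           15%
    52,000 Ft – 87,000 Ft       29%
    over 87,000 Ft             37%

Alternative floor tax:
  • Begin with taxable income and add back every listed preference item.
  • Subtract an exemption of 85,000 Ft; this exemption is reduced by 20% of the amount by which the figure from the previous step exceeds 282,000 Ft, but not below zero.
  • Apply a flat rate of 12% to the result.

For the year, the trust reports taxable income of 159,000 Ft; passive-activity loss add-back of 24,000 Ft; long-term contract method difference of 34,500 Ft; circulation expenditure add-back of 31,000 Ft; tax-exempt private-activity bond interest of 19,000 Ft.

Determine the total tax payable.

44,590 Ft

Alternative floor tax:
  Adjusted income: 159,000 Ft + 24,000 Ft + 34,500 Ft + 31,000 Ft + 19,000 Ft = 267,500 Ft
  Exemption: 267,500 Ft ≤ 282,000 Ft, so full 85,000 Ft applies
  Base: 267,500 Ft − 85,000 Ft = 182,500 Ft
  182,500 Ft × 12% = 21,900 Ft

Standard income tax:
  52,000 Ft × 15% = 7,800 Ft
  35,000 Ft × 29% = 10,150 Ft
  72,000 Ft × 37% = 26,640 Ft
  → 44,590 Ft

44,590 Ft > 21,900 Ft, so the standard income tax governs.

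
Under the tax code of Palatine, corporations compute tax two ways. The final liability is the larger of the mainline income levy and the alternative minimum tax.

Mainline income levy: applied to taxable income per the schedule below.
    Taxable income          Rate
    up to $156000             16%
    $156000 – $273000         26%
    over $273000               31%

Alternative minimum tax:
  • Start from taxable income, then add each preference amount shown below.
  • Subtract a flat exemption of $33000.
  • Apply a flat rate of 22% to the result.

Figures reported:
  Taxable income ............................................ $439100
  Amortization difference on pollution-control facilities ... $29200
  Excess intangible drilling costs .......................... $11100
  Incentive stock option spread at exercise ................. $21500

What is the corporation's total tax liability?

Alternative minimum tax:
  Adjusted income: $439100 + $29200 + $11100 + $21500 = $500900
  Less exemption $33000 → base $467900
  $467900 × 22% = $102938

Mainline income levy:
  $156000 × 16% = $24960
  $117000 × 26% = $30420
  $166100 × 31% = $51491
  → $106871

$106871 > $102938, so the mainline income levy governs.

$106871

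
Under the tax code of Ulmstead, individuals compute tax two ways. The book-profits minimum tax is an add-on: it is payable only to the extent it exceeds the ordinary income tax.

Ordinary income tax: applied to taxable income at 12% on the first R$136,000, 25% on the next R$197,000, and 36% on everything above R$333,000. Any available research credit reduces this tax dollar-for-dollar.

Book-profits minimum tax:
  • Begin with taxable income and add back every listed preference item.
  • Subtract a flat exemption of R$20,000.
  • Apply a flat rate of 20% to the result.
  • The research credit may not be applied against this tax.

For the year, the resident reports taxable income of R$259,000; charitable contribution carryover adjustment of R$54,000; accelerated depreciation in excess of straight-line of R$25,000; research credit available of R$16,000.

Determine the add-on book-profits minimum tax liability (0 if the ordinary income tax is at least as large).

R$32,530

Ordinary income tax:
  R$136,000 × 12% = R$16,320
  R$123,000 × 25% = R$30,750
  → R$47,070
  Less research credit R$16,000 → R$31,070

Book-profits minimum tax:
  Adjusted income: R$259,000 + R$54,000 + R$25,000 = R$338,000
  Less exemption R$20,000 → base R$318,000
  R$318,000 × 20% = R$63,600

Excess of book-profits minimum tax over ordinary income tax: R$63,600 − R$31,070 = R$32,530.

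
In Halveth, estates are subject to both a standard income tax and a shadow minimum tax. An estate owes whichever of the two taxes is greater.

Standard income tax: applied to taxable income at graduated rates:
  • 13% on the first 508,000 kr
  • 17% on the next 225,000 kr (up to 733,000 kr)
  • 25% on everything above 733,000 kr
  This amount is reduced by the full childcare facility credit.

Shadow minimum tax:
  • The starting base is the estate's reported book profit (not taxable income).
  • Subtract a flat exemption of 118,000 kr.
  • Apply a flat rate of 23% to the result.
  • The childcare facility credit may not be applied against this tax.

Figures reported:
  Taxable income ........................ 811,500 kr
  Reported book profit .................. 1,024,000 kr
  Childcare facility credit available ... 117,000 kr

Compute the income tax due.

208,380 kr

Shadow minimum tax:
  Base (reported book profit): 1,024,000 kr
  Less exemption 118,000 kr → base 906,000 kr
  906,000 kr × 23% = 208,380 kr

Standard income tax:
  508,000 kr × 13% = 66,040 kr
  225,000 kr × 17% = 38,250 kr
  78,500 kr × 25% = 19,625 kr
  → 123,915 kr
  Less childcare facility credit 117,000 kr → 6,915 kr

208,380 kr > 6,915 kr, so the shadow minimum tax is the binding amount.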